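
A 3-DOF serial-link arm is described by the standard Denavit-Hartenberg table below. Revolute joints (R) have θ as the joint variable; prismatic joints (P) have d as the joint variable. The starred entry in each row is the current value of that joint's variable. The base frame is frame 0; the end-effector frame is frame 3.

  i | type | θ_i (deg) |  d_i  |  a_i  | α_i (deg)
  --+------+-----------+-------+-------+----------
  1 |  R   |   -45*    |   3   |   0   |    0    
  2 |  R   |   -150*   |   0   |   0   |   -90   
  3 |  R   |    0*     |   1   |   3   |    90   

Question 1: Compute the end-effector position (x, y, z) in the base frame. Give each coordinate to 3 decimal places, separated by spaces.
after link 1: o_1 = (0.0000, 0.0000, 3.0000)
after link 2: o_2 = (0.0000, 0.0000, 3.0000)
after link 3: o_3 = (-3.1566, -0.1895, 3.0000)

-3.157 -0.189 3.000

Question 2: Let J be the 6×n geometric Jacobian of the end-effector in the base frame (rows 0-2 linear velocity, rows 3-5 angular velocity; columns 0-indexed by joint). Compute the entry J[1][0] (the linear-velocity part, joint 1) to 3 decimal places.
-3.157

axis z_0 = ẑ; lever o_n−o_0 = (-3.1566,-0.1895,3.0000)
cross product → J_v[:, 0] = (0.1895,-3.1566,0.0000)
J_ω[:, 0] = z_0
entry J[1][0] = -3.1566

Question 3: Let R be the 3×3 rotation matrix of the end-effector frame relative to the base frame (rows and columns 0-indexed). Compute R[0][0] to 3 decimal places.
-0.966

End-effector x-axis (col 0 of R) = (-0.9659,0.2588,0.0000)
R[0][0] = -0.9659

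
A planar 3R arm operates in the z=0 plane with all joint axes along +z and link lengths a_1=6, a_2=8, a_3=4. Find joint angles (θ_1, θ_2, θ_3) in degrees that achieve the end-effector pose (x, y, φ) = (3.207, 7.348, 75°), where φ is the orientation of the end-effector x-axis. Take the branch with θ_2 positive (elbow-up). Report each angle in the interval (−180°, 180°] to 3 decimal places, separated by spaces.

wrist centre = target − a_3·(cos φ, sin φ) = (2.1717, 3.4843)
cos θ_2 = (16.8567−6²−8²)/(2·6·8) = -0.8661; θ_2 = 150.0058° (elbow-up)
β = atan2(3.4843,2.1717) = 58.0652°; ψ = atan2(3.9993,-0.9286) = 103.0720°
θ_1 = β − ψ = -45.0069°
θ_3 = φ − θ_1 − θ_2 = -29.9989° (wrapped to (-180°,180°])

-45.007 150.006 -29.999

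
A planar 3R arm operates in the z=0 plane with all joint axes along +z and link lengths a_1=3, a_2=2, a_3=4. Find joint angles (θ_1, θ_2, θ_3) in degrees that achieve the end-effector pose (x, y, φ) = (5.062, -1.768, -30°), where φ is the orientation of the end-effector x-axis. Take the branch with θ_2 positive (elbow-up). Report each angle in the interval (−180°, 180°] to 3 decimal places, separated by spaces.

-29.998 150.006 -150.007

wrist centre = target − a_3·(cos φ, sin φ) = (1.5979, 0.2320)
cos θ_2 = (2.6071−3²−2²)/(2·3·2) = -0.8661; θ_2 = 150.0057° (elbow-up)
β = atan2(0.2320,1.5979) = 8.2611°; ψ = atan2(0.9998,1.2679) = 38.2594°
θ_1 = β − ψ = -29.9983°
θ_3 = φ − θ_1 − θ_2 = -150.0074° (wrapped to (-180°,180°])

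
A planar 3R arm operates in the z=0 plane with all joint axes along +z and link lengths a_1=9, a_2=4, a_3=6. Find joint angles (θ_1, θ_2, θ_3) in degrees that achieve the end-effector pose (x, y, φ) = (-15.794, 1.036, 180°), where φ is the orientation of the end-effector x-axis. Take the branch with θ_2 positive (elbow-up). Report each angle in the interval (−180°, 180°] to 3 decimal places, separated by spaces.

149.999 90.003 -60.002

wrist centre = target − a_3·(cos φ, sin φ) = (-9.7940, 1.0360)
cos θ_2 = (96.9957−9²−4²)/(2·9·4) = -0.0001; θ_2 = 90.0034° (elbow-up)
β = atan2(1.0360,-9.7940) = 173.9618°; ψ = atan2(4.0000,8.9998) = 23.9630°
θ_1 = β − ψ = 149.9987°
θ_3 = φ − θ_1 − θ_2 = -60.0021° (wrapped to (-180°,180°])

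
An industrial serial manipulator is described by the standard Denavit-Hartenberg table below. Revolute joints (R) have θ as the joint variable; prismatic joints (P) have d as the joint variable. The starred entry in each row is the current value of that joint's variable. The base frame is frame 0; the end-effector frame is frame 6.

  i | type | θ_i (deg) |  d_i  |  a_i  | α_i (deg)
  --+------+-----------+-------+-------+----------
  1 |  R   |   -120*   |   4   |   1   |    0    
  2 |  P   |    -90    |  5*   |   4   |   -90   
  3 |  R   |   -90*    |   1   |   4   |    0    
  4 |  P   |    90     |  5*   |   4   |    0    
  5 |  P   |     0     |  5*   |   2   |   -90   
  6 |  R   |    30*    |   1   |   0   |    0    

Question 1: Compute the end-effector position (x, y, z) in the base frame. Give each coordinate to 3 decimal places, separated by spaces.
-14.660 -5.392 12.000

after link 1: o_1 = (-0.5000, -0.8660, 4.0000)
after link 2: o_2 = (-3.9641, 1.1340, 9.0000)
after link 3: o_3 = (-4.4641, 0.2679, 13.0000)
after link 4: o_4 = (-10.4282, -2.0622, 13.0000)
after link 5: o_5 = (-14.6603, -5.3923, 13.0000)
after link 6: o_6 = (-14.6603, -5.3923, 12.0000)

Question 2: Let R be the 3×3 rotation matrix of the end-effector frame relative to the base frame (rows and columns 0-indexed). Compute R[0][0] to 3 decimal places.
End-effector x-axis (col 0 of R) = (-0.5000,0.8660,-0.0000)
R[0][0] = -0.5000

-0.500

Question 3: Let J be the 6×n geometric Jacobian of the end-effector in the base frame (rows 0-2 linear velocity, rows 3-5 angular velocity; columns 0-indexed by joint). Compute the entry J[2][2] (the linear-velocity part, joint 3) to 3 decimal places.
axis z_2 = (-0.5000,-0.8660,0.0000); lever o_n−o_2 = (-10.6962,-6.5263,3.0000)
cross product → J_v[:, 2] = (-2.5981,1.5000,-6.0000)
J_ω[:, 2] = z_2
entry J[2][2] = -6.0000

-6.000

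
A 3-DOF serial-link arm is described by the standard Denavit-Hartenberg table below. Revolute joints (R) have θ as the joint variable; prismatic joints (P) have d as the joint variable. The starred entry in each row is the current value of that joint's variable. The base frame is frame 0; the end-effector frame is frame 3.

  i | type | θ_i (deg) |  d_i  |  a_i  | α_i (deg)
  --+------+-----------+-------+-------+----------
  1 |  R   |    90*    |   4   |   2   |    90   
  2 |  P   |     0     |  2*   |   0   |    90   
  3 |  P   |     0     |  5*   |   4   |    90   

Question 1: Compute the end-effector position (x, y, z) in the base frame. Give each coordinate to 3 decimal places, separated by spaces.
2.000 6.000 -1.000

after link 1: o_1 = (0.0000, 2.0000, 4.0000)
after link 2: o_2 = (2.0000, 2.0000, 4.0000)
after link 3: o_3 = (2.0000, 6.0000, -1.0000)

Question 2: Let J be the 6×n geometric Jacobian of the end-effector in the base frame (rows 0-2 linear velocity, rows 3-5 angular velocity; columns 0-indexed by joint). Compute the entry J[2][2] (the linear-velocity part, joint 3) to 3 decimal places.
-1.000

prismatic axis z_2 = (0.0000,-0.0000,-1.0000)
J_v[:, 2] = z_2; J_ω[:, 2] = (0,0,0)
entry J[2][2] = -1.0000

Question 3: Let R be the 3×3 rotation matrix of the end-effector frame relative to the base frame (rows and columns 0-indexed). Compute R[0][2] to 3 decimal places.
-1.000

End-effector z-axis (col 2 of R) = (-1.0000,0.0000,-0.0000)
R[0][2] = -1.0000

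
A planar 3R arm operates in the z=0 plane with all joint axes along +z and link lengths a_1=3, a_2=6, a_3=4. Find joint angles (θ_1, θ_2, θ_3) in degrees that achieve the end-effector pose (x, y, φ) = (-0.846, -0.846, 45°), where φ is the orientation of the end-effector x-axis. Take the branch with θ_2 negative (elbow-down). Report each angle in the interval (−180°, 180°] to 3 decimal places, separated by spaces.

wrist centre = target − a_3·(cos φ, sin φ) = (-3.6744, -3.6744)
cos θ_2 = (27.0028−3²−6²)/(2·3·6) = -0.4999; θ_2 = -119.9948° (elbow-down)
β = atan2(-3.6744,-3.6744) = -135.0000°; ψ = atan2(-5.1964,0.0005) = -89.9948°
θ_1 = β − ψ = -45.0052°
θ_3 = φ − θ_1 − θ_2 = -150.0000° (wrapped to (-180°,180°])

-45.005 -119.995 -150.000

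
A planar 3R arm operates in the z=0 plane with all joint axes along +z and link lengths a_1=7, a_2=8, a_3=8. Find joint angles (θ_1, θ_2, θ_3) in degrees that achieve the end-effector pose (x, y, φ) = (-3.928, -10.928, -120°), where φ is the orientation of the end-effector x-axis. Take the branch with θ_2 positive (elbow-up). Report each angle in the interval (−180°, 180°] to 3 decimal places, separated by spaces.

-177.942 150.002 -92.060

wrist centre = target − a_3·(cos φ, sin φ) = (0.0720, -3.9998)
cos θ_2 = (16.0036−7²−8²)/(2·7·8) = -0.8660; θ_2 = 150.0016° (elbow-up)
β = atan2(-3.9998,0.0720) = -88.9687°; ψ = atan2(3.9998,0.0717) = 88.9733°
θ_1 = β − ψ = -177.9420°
θ_3 = φ − θ_1 − θ_2 = -92.0596° (wrapped to (-180°,180°])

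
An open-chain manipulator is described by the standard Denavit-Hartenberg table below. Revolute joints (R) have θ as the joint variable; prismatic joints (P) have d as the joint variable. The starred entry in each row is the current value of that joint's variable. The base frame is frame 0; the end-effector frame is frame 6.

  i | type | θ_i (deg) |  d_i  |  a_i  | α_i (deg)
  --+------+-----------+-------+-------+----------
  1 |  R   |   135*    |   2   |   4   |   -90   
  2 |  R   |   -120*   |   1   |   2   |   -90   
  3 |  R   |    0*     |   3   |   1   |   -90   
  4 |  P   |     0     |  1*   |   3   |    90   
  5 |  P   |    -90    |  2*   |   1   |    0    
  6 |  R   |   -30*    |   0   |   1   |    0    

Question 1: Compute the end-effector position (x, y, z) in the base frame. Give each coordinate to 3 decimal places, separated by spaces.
-5.265 2.626 9.263

after link 1: o_1 = (-2.8284, 2.8284, 2.0000)
after link 2: o_2 = (-2.8284, 1.4142, 3.7321)
after link 3: o_3 = (-4.3120, 2.8978, 6.0981)
after link 4: o_4 = (-2.5442, 2.5442, 8.6962)
after link 5: o_5 = (-4.4761, 3.0619, 9.6962)
after link 6: o_6 = (-5.2652, 2.6263, 9.2631)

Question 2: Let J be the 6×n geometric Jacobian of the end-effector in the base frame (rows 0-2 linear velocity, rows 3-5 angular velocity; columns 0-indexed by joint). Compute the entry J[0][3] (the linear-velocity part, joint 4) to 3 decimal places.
prismatic axis z_3 = (0.7071,0.7071,-0.0000)
J_v[:, 3] = z_3; J_ω[:, 3] = (0,0,0)
entry J[0][3] = 0.7071

0.707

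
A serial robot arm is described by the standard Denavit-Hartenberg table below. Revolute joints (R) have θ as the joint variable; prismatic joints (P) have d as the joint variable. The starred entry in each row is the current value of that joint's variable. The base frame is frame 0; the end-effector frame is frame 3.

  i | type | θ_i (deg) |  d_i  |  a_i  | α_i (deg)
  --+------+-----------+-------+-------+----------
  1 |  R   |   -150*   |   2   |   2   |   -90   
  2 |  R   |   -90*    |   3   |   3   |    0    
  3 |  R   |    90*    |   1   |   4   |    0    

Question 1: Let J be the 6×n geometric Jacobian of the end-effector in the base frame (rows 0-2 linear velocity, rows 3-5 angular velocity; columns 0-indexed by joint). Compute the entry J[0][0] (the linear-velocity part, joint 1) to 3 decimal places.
axis z_0 = ẑ; lever o_n−o_0 = (-3.1962,-6.4641,5.0000)
cross product → J_v[:, 0] = (6.4641,-3.1962,0.0000)
J_ω[:, 0] = z_0
entry J[0][0] = 6.4641

6.464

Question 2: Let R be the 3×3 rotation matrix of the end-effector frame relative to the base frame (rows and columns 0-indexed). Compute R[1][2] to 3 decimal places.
-0.866

End-effector z-axis (col 2 of R) = (0.5000,-0.8660,0.0000)
R[1][2] = -0.8660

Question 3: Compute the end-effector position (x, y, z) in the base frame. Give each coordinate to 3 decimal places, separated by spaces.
-3.196 -6.464 5.000

after link 1: o_1 = (-1.7321, -1.0000, 2.0000)
after link 2: o_2 = (-0.2321, -3.5981, 5.0000)
after link 3: o_3 = (-3.1962, -6.4641, 5.0000)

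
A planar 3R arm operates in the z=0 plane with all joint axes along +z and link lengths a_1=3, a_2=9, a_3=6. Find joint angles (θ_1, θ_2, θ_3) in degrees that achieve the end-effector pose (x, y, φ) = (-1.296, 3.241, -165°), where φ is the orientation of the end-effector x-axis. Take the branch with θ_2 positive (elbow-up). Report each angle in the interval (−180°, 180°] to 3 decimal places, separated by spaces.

wrist centre = target − a_3·(cos φ, sin φ) = (4.4996, 4.7939)
cos θ_2 = (43.2276−3²−9²)/(2·3·9) = -0.8662; θ_2 = 150.0149° (elbow-up)
β = atan2(4.7939,4.4996) = 46.8142°; ψ = atan2(4.4980,-4.7954) = 136.8331°
θ_1 = β − ψ = -90.0189°
θ_3 = φ − θ_1 − θ_2 = 135.0040° (wrapped to (-180°,180°])

-90.019 150.015 135.004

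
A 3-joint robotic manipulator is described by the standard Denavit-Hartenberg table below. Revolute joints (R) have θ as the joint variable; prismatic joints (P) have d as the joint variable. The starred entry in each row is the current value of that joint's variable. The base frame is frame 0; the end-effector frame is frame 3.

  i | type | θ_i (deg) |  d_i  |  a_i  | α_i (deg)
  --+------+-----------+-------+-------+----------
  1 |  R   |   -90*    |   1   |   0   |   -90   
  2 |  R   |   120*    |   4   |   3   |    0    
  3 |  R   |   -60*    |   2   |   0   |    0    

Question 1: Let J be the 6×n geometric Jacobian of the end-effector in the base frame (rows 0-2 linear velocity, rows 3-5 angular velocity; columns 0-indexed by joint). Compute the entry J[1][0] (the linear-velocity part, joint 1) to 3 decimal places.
axis z_0 = ẑ; lever o_n−o_0 = (6.0000,1.5000,-1.5981)
cross product → J_v[:, 0] = (-1.5000,6.0000,0.0000)
J_ω[:, 0] = z_0
entry J[1][0] = 6.0000

6.000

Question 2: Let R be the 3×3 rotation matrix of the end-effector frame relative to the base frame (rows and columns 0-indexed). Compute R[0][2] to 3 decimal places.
1.000

End-effector z-axis (col 2 of R) = (1.0000,0.0000,0.0000)
R[0][2] = 1.0000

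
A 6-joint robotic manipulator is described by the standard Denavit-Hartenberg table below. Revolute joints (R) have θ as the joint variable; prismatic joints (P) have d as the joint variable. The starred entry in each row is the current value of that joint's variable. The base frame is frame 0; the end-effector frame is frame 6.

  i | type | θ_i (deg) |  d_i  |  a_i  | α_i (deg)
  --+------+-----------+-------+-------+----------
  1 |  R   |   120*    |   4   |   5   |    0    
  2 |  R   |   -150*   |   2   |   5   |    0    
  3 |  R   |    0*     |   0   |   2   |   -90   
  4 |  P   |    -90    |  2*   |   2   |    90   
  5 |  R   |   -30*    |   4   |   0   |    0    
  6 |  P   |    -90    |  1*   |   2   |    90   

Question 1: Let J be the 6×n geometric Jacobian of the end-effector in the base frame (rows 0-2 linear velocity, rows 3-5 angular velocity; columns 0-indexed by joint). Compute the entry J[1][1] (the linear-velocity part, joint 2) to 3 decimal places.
1.866

axis z_1 = (0.0000,0.0000,1.0000); lever o_n−o_1 = (1.8660,-0.7679,3.0000)
cross product → J_v[:, 1] = (0.7679,1.8660,-0.0000)
J_ω[:, 1] = z_1
entry J[1][1] = 1.8660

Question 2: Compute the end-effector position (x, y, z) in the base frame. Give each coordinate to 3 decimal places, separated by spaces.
after link 1: o_1 = (-2.5000, 4.3301, 4.0000)
after link 2: o_2 = (1.8301, 1.8301, 6.0000)
after link 3: o_3 = (3.5622, 0.8301, 6.0000)
after link 4: o_4 = (4.5622, 2.5622, 8.0000)
after link 5: o_5 = (1.0981, 4.5622, 8.0000)
after link 6: o_6 = (-0.6340, 3.5622, 7.0000)

-0.634 3.562 7.000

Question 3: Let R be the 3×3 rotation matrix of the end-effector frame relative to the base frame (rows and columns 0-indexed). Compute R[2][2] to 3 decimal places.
End-effector z-axis (col 2 of R) = (0.2500,0.4330,-0.8660)
R[2][2] = -0.8660

-0.866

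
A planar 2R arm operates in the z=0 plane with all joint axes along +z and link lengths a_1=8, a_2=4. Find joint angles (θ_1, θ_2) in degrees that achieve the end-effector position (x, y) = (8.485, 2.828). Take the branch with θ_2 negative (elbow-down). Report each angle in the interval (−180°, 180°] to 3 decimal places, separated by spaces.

44.999 -90.006

cos θ_2 = (79.9928−8²−4²)/(2·8·4) = -0.0001; θ_2 = -90.0064° (elbow-down)
β = atan2(2.8280,8.4850) = 18.4329°; ψ = atan2(-4.0000,7.9996) = -26.5663°
θ_1 = β − ψ = 44.9993°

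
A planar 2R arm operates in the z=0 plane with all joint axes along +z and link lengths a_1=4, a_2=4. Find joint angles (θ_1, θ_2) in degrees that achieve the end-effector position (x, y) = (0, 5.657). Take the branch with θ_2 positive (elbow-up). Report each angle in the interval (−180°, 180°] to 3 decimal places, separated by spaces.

45.001 89.997

cos θ_2 = (32.0016−4²−4²)/(2·4·4) = 0.0001; θ_2 = 89.9970° (elbow-up)
β = atan2(5.6570,0.0000) = 90.0000°; ψ = atan2(4.0000,4.0002) = 44.9985°
θ_1 = β − ψ = 45.0015°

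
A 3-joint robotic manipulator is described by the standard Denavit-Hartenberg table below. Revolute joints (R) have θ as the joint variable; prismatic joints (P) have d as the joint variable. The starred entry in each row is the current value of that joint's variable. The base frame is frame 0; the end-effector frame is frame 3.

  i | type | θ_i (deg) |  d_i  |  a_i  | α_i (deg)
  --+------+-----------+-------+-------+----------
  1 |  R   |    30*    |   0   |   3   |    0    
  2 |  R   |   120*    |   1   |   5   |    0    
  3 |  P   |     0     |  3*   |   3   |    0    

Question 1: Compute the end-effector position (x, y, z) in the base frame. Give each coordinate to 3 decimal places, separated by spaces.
-4.330 5.500 4.000

after link 1: o_1 = (2.5981, 1.5000, 0.0000)
after link 2: o_2 = (-1.7321, 4.0000, 1.0000)
after link 3: o_3 = (-4.3301, 5.5000, 4.0000)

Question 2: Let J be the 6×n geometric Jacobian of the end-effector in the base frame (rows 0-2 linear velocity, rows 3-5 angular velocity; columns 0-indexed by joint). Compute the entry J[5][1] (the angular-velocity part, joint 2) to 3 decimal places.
1.000

axis z_1 = (0.0000,0.0000,1.0000); lever o_n−o_1 = (-6.9282,4.0000,4.0000)
cross product → J_v[:, 1] = (-4.0000,-6.9282,0.0000)
J_ω[:, 1] = z_1
entry J[5][1] = 1.0000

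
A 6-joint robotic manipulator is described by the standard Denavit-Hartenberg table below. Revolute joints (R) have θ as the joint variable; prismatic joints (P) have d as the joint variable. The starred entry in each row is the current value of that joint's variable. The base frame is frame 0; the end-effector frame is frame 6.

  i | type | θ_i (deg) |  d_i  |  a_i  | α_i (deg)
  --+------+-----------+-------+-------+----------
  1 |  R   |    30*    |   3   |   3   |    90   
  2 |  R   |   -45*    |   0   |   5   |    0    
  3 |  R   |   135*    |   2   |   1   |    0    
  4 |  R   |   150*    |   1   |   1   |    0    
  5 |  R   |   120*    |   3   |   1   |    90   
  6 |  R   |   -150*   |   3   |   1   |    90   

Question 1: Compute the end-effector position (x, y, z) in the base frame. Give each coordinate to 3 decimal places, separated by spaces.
after link 1: o_1 = (2.5981, 1.5000, 3.0000)
after link 2: o_2 = (5.6599, 3.2678, -0.5355)
after link 3: o_3 = (6.6599, 1.5357, 0.4645)
after link 4: o_4 = (6.7269, 0.4197, -0.4016)
after link 5: o_5 = (9.0930, -1.6784, -0.4016)
after link 6: o_6 = (8.0930, -1.6784, -3.4016)

8.093 -1.678 -3.402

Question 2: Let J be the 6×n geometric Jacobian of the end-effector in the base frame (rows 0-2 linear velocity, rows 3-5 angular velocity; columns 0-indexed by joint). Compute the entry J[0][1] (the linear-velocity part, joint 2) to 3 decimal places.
axis z_1 = (0.5000,-0.8660,0.0000); lever o_n−o_1 = (5.4949,-3.1784,-6.4016)
cross product → J_v[:, 1] = (5.5439,3.2008,3.1695)
J_ω[:, 1] = z_1
entry J[0][1] = 5.5439

5.544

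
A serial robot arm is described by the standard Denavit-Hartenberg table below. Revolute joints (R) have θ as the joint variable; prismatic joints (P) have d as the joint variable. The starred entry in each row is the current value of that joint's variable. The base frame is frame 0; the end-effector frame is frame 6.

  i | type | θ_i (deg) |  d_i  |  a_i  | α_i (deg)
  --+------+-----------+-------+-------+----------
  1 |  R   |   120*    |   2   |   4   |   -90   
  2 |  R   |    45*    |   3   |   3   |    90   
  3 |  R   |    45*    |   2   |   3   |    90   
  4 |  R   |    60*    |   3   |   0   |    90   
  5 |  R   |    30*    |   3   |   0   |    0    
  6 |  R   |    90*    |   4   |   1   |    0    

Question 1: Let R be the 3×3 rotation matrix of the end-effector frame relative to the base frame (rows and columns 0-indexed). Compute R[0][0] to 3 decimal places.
0.683

End-effector x-axis (col 0 of R) = (0.6825,0.3962,-0.6142)
R[0][0] = 0.6825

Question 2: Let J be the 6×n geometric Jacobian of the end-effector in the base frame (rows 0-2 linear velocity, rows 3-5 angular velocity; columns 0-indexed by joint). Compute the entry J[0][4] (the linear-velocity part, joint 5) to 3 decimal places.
0.457

axis z_4 = (-0.5701,-0.2374,-0.7866); lever o_n−o_4 = (-3.3079,-1.2655,-6.1202)
cross product → J_v[:, 4] = (0.4574,-0.8870,-0.0638)
J_ω[:, 4] = z_4
entry J[0][4] = 0.4574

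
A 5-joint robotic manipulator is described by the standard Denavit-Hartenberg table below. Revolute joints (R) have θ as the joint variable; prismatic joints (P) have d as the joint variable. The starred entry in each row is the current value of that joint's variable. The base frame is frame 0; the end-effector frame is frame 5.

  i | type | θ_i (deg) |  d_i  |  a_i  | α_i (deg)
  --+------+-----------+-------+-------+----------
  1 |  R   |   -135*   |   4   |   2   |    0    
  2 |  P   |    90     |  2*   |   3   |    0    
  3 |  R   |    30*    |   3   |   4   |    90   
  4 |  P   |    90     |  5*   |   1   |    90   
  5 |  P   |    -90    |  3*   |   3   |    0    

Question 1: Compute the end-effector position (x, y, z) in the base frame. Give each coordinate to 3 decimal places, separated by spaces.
6.951 -7.279 10.000

after link 1: o_1 = (-1.4142, -1.4142, 4.0000)
after link 2: o_2 = (0.7071, -3.5355, 6.0000)
after link 3: o_3 = (4.5708, -4.5708, 9.0000)
after link 4: o_4 = (3.2767, -9.4004, 10.0000)
after link 5: o_5 = (6.9509, -7.2791, 10.0000)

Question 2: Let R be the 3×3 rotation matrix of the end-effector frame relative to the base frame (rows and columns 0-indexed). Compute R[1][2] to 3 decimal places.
-0.259

End-effector z-axis (col 2 of R) = (0.9659,-0.2588,-0.0000)
R[1][2] = -0.2588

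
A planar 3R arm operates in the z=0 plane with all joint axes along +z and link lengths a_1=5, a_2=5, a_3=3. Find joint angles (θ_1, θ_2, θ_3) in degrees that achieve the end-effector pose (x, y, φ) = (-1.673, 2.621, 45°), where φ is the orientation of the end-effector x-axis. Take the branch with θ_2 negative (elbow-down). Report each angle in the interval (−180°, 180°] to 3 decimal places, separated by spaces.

-120.004 -134.997 -59.999

wrist centre = target − a_3·(cos φ, sin φ) = (-3.7943, 0.4997)
cos θ_2 = (14.6465−5²−5²)/(2·5·5) = -0.7071; θ_2 = -134.9969° (elbow-down)
β = atan2(0.4997,-3.7943) = 172.4978°; ψ = atan2(-3.5357,1.4647) = -67.4985°
θ_1 = β − ψ = 239.9963°
θ_3 = φ − θ_1 − θ_2 = -59.9993° (wrapped to (-180°,180°])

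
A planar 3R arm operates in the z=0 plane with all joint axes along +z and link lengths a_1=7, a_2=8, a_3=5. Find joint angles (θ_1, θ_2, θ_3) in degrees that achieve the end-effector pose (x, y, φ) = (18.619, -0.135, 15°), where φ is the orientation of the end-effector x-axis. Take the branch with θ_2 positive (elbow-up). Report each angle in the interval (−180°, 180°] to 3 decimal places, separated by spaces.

-30.001 45.005 -0.004

wrist centre = target − a_3·(cos φ, sin φ) = (13.7894, -1.4291)
cos θ_2 = (192.1891−7²−8²)/(2·7·8) = 0.7070; θ_2 = 45.0050° (elbow-up)
β = atan2(-1.4291,13.7894) = -5.9169°; ψ = atan2(5.6573,12.6564) = 24.0845°
θ_1 = β − ψ = -30.0013°
θ_3 = φ − θ_1 − θ_2 = -0.0037° (wrapped to (-180°,180°])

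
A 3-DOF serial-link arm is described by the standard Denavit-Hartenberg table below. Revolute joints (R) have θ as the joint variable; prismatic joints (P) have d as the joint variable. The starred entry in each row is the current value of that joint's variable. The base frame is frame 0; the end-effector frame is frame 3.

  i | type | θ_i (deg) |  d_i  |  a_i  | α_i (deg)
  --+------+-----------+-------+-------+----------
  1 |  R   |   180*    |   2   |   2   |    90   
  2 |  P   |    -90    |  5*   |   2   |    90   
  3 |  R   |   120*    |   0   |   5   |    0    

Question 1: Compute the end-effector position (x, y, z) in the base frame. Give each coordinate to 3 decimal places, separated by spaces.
after link 1: o_1 = (-2.0000, 0.0000, 2.0000)
after link 2: o_2 = (-2.0000, 5.0000, 0.0000)
after link 3: o_3 = (-2.0000, 9.3301, 2.5000)

-2.000 9.330 2.500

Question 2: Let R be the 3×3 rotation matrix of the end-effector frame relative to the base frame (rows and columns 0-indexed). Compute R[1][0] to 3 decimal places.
End-effector x-axis (col 0 of R) = (0.0000,0.8660,0.5000)
R[1][0] = 0.8660

0.866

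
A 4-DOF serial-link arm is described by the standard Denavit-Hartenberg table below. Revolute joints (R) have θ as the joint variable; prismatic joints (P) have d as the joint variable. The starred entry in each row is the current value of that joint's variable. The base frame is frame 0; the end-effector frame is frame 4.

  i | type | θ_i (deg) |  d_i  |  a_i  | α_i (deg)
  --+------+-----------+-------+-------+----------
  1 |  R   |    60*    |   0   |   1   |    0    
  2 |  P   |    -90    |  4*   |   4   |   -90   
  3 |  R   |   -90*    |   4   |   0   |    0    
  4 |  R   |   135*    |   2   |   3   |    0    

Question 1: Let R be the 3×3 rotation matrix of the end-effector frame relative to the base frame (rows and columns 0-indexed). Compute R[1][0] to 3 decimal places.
-0.354

End-effector x-axis (col 0 of R) = (0.6124,-0.3536,-0.7071)
R[1][0] = -0.3536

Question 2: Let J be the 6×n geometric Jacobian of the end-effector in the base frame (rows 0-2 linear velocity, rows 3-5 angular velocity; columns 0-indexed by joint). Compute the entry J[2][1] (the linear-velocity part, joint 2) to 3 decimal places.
1.000

prismatic axis z_1 = (0.0000,0.0000,1.0000)
J_v[:, 1] = z_1; J_ω[:, 1] = (0,0,0)
entry J[2][1] = 1.0000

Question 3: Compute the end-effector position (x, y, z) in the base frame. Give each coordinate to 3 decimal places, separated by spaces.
after link 1: o_1 = (0.5000, 0.8660, 0.0000)
after link 2: o_2 = (3.9641, -1.1340, 4.0000)
after link 3: o_3 = (5.9641, 2.3301, 4.0000)
after link 4: o_4 = (8.8012, 3.0015, 1.8787)

8.801 3.002 1.879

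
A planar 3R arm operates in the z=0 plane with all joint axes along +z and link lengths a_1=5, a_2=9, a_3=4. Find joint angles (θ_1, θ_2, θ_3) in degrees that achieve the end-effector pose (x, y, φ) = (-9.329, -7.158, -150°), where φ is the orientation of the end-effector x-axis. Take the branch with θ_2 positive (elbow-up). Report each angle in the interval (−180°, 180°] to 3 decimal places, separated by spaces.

135.003 119.999 -45.001

wrist centre = target − a_3·(cos φ, sin φ) = (-5.8649, -5.1580)
cos θ_2 = (61.0020−5²−9²)/(2·5·9) = -0.5000; θ_2 = 119.9985° (elbow-up)
β = atan2(-5.1580,-5.8649) = -138.6694°; ψ = atan2(7.7943,0.5002) = 86.3281°
θ_1 = β − ψ = -224.9974°
θ_3 = φ − θ_1 − θ_2 = -45.0011° (wrapped to (-180°,180°])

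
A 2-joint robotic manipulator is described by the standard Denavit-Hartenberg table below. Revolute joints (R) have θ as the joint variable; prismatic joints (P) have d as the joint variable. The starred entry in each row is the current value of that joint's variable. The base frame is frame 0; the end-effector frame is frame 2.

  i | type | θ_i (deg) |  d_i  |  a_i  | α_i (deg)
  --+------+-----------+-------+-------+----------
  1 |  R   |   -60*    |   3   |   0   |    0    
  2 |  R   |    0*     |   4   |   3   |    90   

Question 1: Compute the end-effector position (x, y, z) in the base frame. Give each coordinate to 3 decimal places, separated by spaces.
after link 1: o_1 = (0.0000, 0.0000, 3.0000)
after link 2: o_2 = (1.5000, -2.5981, 7.0000)

1.500 -2.598 7.000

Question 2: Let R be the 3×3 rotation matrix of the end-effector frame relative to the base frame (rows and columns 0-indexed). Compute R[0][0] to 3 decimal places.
End-effector x-axis (col 0 of R) = (0.5000,-0.8660,0.0000)
R[0][0] = 0.5000

0.500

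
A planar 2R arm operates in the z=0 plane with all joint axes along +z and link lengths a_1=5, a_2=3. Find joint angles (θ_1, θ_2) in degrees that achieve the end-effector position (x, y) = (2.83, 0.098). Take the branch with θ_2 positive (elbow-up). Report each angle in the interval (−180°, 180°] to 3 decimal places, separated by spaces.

cos θ_2 = (8.0185−5²−3²)/(2·5·3) = -0.8660; θ_2 = 150.0028° (elbow-up)
β = atan2(0.0980,2.8300) = 1.9833°; ψ = atan2(1.4999,2.4019) = 31.9834°
θ_1 = β − ψ = -30.0001°

-30.000 150.003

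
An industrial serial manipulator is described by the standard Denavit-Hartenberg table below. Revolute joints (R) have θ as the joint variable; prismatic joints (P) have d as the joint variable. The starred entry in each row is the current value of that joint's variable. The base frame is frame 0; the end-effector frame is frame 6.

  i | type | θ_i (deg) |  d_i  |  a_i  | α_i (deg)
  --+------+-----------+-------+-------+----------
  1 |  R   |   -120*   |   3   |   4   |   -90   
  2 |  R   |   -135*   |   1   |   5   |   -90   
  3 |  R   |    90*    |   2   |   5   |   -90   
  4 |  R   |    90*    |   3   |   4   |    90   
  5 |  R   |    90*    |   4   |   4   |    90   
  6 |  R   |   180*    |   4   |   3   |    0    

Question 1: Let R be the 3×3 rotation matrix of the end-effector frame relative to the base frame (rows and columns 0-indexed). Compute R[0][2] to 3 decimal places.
0.354

End-effector z-axis (col 2 of R) = (0.3536,0.6124,-0.7071)
R[0][2] = 0.3536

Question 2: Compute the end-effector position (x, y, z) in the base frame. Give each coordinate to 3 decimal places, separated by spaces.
-6.453 4.823 -0.536

after link 1: o_1 = (-2.0000, -3.4641, 3.0000)
after link 2: o_2 = (0.6338, -0.9022, 6.5355)
after link 3: o_3 = (-4.4034, 0.3730, 7.9497)
after link 4: o_4 = (-4.0499, 0.9854, 3.0000)
after link 5: o_5 = (-8.9282, 0.5359, 0.1716)
after link 6: o_6 = (-6.4533, 4.8225, -0.5355)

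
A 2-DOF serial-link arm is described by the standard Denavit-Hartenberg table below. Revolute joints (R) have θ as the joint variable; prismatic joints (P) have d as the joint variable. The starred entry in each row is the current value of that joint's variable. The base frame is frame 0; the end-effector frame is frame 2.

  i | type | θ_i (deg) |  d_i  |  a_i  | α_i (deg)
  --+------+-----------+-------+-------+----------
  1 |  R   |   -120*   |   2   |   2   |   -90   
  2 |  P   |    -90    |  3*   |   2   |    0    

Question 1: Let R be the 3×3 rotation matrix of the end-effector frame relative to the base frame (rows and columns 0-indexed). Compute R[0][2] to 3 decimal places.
0.866

End-effector z-axis (col 2 of R) = (0.8660,-0.5000,0.0000)
R[0][2] = 0.8660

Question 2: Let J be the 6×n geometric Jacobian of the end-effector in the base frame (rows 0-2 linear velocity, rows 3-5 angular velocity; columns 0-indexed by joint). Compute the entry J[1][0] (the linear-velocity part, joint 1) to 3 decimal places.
axis z_0 = ẑ; lever o_n−o_0 = (1.5981,-3.2321,4.0000)
cross product → J_v[:, 0] = (3.2321,1.5981,-0.0000)
J_ω[:, 0] = z_0
entry J[1][0] = 1.5981

1.598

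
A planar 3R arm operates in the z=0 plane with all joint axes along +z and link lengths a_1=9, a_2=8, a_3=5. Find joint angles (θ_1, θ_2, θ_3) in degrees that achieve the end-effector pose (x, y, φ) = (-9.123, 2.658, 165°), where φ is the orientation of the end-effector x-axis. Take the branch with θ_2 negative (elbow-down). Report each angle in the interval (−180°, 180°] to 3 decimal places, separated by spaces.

-135.006 -149.999 90.005

wrist centre = target − a_3·(cos φ, sin φ) = (-4.2934, 1.3639)
cos θ_2 = (20.2933−9²−8²)/(2·9·8) = -0.8660; θ_2 = -149.9993° (elbow-down)
β = atan2(1.3639,-4.2934) = 162.3761°; ψ = atan2(-4.0001,2.0718) = -62.6181°
θ_1 = β − ψ = 224.9942°
θ_3 = φ − θ_1 − θ_2 = 90.0050° (wrapped to (-180°,180°])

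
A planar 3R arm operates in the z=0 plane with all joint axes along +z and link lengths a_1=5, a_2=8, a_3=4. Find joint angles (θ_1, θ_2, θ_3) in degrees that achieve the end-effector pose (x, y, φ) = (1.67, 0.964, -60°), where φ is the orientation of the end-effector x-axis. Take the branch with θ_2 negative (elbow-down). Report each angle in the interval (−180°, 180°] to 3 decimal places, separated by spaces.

wrist centre = target − a_3·(cos φ, sin φ) = (-0.3300, 4.4281)
cos θ_2 = (19.7170−5²−8²)/(2·5·8) = -0.8660; θ_2 = -150.0014° (elbow-down)
β = atan2(4.4281,-0.3300) = 94.2620°; ψ = atan2(-3.9998,-1.9283) = -115.7385°
θ_1 = β − ψ = 210.0006°
θ_3 = φ − θ_1 − θ_2 = -119.9992° (wrapped to (-180°,180°])

-149.999 -150.001 -119.999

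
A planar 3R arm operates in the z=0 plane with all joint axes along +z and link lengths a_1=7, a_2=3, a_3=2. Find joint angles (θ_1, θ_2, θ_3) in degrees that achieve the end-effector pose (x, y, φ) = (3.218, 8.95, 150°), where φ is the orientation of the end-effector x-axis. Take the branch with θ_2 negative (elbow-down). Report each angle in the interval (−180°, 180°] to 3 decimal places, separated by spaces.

71.180 -44.986 123.806

wrist centre = target − a_3·(cos φ, sin φ) = (4.9501, 7.9500)
cos θ_2 = (87.7055−7²−3²)/(2·7·3) = 0.7073; θ_2 = -44.9865° (elbow-down)
β = atan2(7.9500,4.9501) = 58.0916°; ψ = atan2(-2.1208,9.1218) = -13.0887°
θ_1 = β − ψ = 71.1803°
θ_3 = φ − θ_1 − θ_2 = 123.8061° (wrapped to (-180°,180°])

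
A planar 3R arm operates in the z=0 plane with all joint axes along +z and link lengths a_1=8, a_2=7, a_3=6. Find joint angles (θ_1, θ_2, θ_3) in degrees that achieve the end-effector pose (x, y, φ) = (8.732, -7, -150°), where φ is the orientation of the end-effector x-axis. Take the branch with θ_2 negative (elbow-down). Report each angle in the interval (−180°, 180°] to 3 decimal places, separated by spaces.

wrist centre = target − a_3·(cos φ, sin φ) = (13.9282, -4.0000)
cos θ_2 = (209.9934−8²−7²)/(2·8·7) = 0.8660; θ_2 = -30.0014° (elbow-down)
β = atan2(-4.0000,13.9282) = -16.0234°; ψ = atan2(-3.5002,14.0621) = -13.9773°
θ_1 = β − ψ = -2.0461°
θ_3 = φ − θ_1 − θ_2 = -117.9524° (wrapped to (-180°,180°])

-2.046 -30.001 -117.952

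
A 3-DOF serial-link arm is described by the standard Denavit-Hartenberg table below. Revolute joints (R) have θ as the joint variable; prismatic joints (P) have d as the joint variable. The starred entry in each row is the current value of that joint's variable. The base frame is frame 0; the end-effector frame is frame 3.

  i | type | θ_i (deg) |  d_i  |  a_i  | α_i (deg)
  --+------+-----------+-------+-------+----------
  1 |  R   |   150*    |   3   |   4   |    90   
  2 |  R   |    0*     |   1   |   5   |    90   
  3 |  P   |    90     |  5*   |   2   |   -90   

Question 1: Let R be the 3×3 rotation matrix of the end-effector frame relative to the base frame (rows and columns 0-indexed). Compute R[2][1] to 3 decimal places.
1.000

End-effector y-axis (col 1 of R) = (-0.0000,-0.0000,1.0000)
R[2][1] = 1.0000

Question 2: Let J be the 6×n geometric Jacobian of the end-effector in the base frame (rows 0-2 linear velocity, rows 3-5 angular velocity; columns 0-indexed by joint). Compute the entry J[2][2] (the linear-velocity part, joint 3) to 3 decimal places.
-1.000

prismatic axis z_2 = (0.0000,0.0000,-1.0000)
J_v[:, 2] = z_2; J_ω[:, 2] = (0,0,0)
entry J[2][2] = -1.0000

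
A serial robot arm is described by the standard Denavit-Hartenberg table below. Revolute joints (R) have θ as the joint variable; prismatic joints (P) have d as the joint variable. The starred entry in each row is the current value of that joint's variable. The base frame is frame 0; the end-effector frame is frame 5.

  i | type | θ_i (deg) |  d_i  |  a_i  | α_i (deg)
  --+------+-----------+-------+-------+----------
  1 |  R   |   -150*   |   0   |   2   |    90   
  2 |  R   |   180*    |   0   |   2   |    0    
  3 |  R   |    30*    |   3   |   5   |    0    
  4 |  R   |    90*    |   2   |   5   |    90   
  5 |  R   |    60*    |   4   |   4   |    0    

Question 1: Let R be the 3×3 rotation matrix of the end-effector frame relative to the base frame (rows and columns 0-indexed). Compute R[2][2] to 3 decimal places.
End-effector z-axis (col 2 of R) = (0.7500,0.4330,-0.5000)
R[2][2] = -0.5000

-0.500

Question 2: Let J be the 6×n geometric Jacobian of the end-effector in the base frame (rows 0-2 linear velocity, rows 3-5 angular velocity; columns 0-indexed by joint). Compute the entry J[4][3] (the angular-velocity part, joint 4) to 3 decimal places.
axis z_3 = (-0.5000,0.8660,0.0000); lever o_n−o_3 = (-2.7631,4.7141,-8.0622)
cross product → J_v[:, 3] = (-6.9821,-4.0311,0.0359)
J_ω[:, 3] = z_3
entry J[4][3] = 0.8660

0.866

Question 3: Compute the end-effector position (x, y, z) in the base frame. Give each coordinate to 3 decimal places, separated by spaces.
after link 1: o_1 = (-1.7321, -1.0000, 0.0000)
after link 2: o_2 = (0.0000, -0.0000, 0.0000)
after link 3: o_3 = (2.2500, 4.7631, -2.5000)
after link 4: o_4 = (-0.9151, 5.2452, -6.8301)
after link 5: o_5 = (-0.5131, 9.4772, -10.5622)

-0.513 9.477 -10.562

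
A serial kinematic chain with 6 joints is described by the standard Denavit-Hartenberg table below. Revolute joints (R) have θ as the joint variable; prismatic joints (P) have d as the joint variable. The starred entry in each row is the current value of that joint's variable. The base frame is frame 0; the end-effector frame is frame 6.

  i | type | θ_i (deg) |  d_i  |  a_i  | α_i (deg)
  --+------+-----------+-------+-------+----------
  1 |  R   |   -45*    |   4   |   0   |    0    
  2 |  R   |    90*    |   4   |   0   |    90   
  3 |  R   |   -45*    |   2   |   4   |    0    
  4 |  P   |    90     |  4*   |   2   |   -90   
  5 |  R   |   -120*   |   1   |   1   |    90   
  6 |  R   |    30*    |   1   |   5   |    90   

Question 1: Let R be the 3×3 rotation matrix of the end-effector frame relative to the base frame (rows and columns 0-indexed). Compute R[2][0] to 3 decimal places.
0.047

End-effector x-axis (col 0 of R) = (0.0638,-0.9968,0.0474)
R[2][0] = 0.0474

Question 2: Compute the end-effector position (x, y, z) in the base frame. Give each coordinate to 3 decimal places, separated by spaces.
after link 1: o_1 = (0.0000, 0.0000, 4.0000)
after link 2: o_2 = (0.0000, 0.0000, 8.0000)
after link 3: o_3 = (3.4142, 0.5858, 5.1716)
after link 4: o_4 = (7.2426, -1.2426, 6.5858)
after link 5: o_5 = (7.1050, -2.6050, 6.9393)
after link 6: o_6 = (6.6376, -7.6687, 6.5638)

6.638 -7.669 6.564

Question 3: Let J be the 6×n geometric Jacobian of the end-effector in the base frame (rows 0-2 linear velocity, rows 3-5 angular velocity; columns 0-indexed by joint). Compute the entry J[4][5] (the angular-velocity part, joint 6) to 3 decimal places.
axis z_5 = (-0.7866,-0.0795,-0.6124); lever o_n−o_5 = (-0.4674,-5.0636,-0.3755)
cross product → J_v[:, 5] = (-3.0710,-0.0091,3.9457)
J_ω[:, 5] = z_5
entry J[4][5] = -0.0795

-0.079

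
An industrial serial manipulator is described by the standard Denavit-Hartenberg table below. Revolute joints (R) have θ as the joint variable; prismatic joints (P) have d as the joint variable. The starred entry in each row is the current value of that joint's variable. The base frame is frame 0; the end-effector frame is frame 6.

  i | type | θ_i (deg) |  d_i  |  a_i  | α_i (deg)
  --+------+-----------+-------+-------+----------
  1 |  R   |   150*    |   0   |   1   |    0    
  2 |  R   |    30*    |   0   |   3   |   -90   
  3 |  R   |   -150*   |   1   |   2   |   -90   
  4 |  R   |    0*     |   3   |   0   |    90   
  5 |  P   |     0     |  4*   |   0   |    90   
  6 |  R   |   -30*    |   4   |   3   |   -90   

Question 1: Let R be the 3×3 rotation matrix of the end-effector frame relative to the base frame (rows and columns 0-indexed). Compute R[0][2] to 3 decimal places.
0.433

End-effector z-axis (col 2 of R) = (0.4330,-0.8660,0.2500)
R[0][2] = 0.4330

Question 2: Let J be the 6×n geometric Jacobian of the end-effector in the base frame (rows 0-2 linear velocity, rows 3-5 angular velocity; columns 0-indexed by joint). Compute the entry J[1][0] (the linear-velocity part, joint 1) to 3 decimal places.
axis z_0 = ẑ; lever o_n−o_0 = (0.6160,-3.0000,1.4330)
cross product → J_v[:, 0] = (3.0000,0.6160,-0.0000)
J_ω[:, 0] = z_0
entry J[1][0] = 0.6160

0.616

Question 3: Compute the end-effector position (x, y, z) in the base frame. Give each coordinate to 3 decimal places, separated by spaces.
after link 1: o_1 = (-0.8660, 0.5000, 0.0000)
after link 2: o_2 = (-3.8660, 0.5000, 0.0000)
after link 3: o_3 = (-2.1340, -0.5000, 1.0000)
after link 4: o_4 = (-3.6340, -0.5000, 3.5981)
after link 5: o_5 = (-3.6340, -4.5000, 3.5981)
after link 6: o_6 = (0.6160, -3.0000, 1.4330)

0.616 -3.000 1.433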